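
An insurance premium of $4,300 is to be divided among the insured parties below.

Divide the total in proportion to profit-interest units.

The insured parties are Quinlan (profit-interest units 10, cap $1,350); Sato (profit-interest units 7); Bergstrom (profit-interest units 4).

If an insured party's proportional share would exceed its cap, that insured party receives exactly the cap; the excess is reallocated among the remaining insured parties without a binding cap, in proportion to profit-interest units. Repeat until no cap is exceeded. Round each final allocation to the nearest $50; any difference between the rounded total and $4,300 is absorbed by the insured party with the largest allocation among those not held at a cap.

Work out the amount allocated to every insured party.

Sum of profit-interest units: 21.
Unconstrained shares: Quinlan 2,047.62; Sato 1,433.33; Bergstrom 819.05.
Cap binds for Quinlan ($1,350); residual $2,950 reallocated over remaining profit-interest units 11.
Remaining shares: Sato 1,877.27 → $1,900; Bergstrom 1,072.73 → $1,050.

Quinlan: $1,350 · Sato: $1,900 · Bergstrom: $1,050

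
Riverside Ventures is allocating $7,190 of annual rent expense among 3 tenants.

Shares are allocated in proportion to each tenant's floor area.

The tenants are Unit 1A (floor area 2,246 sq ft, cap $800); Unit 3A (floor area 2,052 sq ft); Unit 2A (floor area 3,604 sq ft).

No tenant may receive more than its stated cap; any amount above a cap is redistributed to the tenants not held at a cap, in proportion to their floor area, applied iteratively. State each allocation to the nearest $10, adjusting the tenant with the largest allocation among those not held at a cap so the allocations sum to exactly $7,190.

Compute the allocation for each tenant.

Floor area total: 7,902.
Proportional shares (ignoring caps): Unit 1A 2,043.63; Unit 3A 1,867.11; Unit 2A 3,279.27.
Capped: Unit 1A ($800); balance $6,390 reallocated over remaining floor area 5,656.
Redistributed shares: Unit 3A 2,318.30 → $2,320; Unit 2A 4,071.70 → $4,070.

Unit 1A: $800 · Unit 3A: $2,320 · Unit 2A: $4,070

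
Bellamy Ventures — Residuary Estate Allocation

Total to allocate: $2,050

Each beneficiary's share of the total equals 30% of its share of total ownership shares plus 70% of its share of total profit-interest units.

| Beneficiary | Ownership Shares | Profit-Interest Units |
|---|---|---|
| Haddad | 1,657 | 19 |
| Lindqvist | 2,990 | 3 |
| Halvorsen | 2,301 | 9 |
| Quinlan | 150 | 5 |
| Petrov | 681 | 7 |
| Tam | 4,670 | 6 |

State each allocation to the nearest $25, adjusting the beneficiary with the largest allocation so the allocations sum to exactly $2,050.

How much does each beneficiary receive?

Haddad: $650 | Lindqvist: $225 | Halvorsen: $375 | Quinlan: $150 | Petrov: $250 | Tam: $400

Ownership shares total 12,449; profit-interest units total 49.
Composite weights (30% ownership shares + 70% profit-interest units): Haddad 0.3114; Lindqvist 0.1149; Halvorsen 0.1840; Quinlan 0.0750; Petrov 0.1164; Tam 0.1983.
Unrounded shares: Haddad 638.29; Lindqvist 235.57; Halvorsen 377.24; Quinlan 153.84; Petrov 238.64; Tam 406.42.
At nearest $25: Haddad $650; Lindqvist $225; Halvorsen $375; Quinlan $150; Petrov $250; Tam $400. Sum = $2,050.
No rounding difference to absorb.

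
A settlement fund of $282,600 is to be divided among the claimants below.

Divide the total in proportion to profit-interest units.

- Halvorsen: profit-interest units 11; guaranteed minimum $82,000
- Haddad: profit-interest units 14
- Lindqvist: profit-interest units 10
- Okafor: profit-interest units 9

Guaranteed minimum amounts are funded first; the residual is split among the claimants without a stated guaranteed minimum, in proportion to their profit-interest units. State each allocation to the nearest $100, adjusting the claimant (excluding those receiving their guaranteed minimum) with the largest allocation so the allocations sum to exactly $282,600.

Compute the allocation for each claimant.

Guaranteed amounts: Halvorsen $82,000. Residual $200,600.
Residual split over remaining profit-interest units 33: Haddad 85,103.03 → $85,100; Lindqvist 60,787.88 → $60,800; Okafor 54,709.09 → $54,700.

Halvorsen: $82,000 | Haddad: $85,100 | Lindqvist: $60,800 | Okafor: $54,700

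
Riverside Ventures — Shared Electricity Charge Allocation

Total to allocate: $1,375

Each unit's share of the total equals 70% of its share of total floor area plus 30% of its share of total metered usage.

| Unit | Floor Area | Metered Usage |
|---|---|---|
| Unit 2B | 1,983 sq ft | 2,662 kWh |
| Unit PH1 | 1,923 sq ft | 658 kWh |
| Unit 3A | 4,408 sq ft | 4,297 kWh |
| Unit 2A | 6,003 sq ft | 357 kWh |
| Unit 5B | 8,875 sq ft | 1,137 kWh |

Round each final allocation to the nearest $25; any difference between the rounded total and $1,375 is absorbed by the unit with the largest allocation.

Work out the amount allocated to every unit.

Unit 2B: $200; Unit PH1: $100; Unit 3A: $375; Unit 2A: $275; Unit 5B: $425

Totals — floor area 23,192, metered usage 9,111.
Combined weights (70% floor area + 30% metered usage): Unit 2B 0.1475; Unit PH1 0.0797; Unit 3A 0.2745; Unit 2A 0.1929; Unit 5B 0.3053.
Unrounded shares: Unit 2B 202.82; Unit PH1 109.60; Unit 3A 377.48; Unit 2A 265.30; Unit 5B 419.80.
After rounding ($25): Unit 2B $200; Unit PH1 $100; Unit 3A $375; Unit 2A $275; Unit 5B $425. Sum = $1,375.
Sum already equals the total — no adjustment.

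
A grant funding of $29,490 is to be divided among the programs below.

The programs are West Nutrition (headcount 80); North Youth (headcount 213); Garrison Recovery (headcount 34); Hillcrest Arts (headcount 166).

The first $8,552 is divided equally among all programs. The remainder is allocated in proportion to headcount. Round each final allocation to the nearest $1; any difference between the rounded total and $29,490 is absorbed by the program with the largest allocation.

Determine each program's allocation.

First tranche $8,552 split equally: $2,138 each.
Remainder $20,938 by headcount (total 493): West Nutrition 3,397.65 → $3,398; North Youth 9,046.24 → $9,046; Garrison Recovery 1,444.00 → $1,444; Hillcrest Arts 7,050.12 → $7,050.
Totals: West Nutrition $2,138 + $3,398 = $5,536; North Youth $2,138 + $9,046 = $11,184; Garrison Recovery $2,138 + $1,444 = $3,582; Hillcrest Arts $2,138 + $7,050 = $9,188.

West Nutrition: $5,536; North Youth: $11,184; Garrison Recovery: $3,582; Hillcrest Arts: $9,188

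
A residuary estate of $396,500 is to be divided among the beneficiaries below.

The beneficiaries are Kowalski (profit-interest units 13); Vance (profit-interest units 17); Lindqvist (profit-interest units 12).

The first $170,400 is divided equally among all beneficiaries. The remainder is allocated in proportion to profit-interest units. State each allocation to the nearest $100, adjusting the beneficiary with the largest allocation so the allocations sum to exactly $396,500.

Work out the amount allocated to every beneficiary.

Kowalski: $126,800 · Vance: $148,300 · Lindqvist: $121,400

Equal tier: $170,400 ÷ 3 = $56,800 apiece.
Remainder $226,100 by profit-interest units (total 42): Kowalski 69,983.33 → $70,000; Vance 91,516.67 → $91,500; Lindqvist 64,600.00 → $64,600.
Totals: Kowalski $56,800 + $70,000 = $126,800; Vance $56,800 + $91,500 = $148,300; Lindqvist $56,800 + $64,600 = $121,400.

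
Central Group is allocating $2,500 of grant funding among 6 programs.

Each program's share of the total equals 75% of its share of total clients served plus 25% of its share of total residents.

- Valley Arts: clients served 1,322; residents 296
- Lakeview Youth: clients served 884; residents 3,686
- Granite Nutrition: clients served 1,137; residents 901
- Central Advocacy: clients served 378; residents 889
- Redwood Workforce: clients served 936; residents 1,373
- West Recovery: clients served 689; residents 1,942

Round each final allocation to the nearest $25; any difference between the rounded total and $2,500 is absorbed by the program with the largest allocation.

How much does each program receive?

Valley Arts: $475; Lakeview Youth: $575; Granite Nutrition: $450; Central Advocacy: $200; Redwood Workforce: $425; West Recovery: $375

Clients served total 5,346; residents total 9,087.
Blended shares (75% clients served + 25% residents): Valley Arts 0.1936; Lakeview Youth 0.2254; Granite Nutrition 0.1843; Central Advocacy 0.0775; Redwood Workforce 0.1691; West Recovery 0.1501.
Pro-rata amounts: Valley Arts 484.02; Lakeview Youth 563.57; Granite Nutrition 460.75; Central Advocacy 193.72; Redwood Workforce 422.72; West Recovery 375.22.
Rounded to nearest $25: Valley Arts $475; Lakeview Youth $575; Granite Nutrition $450; Central Advocacy $200; Redwood Workforce $425; West Recovery $375. Sum = $2,500.
Rounded total matches; no reconciliation needed.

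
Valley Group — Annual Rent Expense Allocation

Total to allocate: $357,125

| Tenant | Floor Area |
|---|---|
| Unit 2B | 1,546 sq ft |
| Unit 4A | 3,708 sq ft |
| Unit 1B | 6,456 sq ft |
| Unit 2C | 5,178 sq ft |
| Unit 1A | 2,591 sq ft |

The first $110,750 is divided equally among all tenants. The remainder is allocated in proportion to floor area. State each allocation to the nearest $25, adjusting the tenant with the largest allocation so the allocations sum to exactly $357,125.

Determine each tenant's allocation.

Unit 2B: $41,700 · Unit 4A: $69,050 · Unit 1B: $103,800 · Unit 2C: $87,650 · Unit 1A: $54,925

$110,750 shared equally gives $22,150 per tenant.
Remainder $246,375 by floor area (total 19,479): Unit 2B 19,554.17 → $19,550; Unit 4A 46,899.66 → $46,900; Unit 1B 81,657.02 → $81,650; Unit 2C 65,492.57 → $65,500; Unit 1A 32,771.58 → $32,775.
Totals: Unit 2B $22,150 + $19,550 = $41,700; Unit 4A $22,150 + $46,900 = $69,050; Unit 1B $22,150 + $81,650 = $103,800; Unit 2C $22,150 + $65,500 = $87,650; Unit 1A $22,150 + $32,775 = $54,925.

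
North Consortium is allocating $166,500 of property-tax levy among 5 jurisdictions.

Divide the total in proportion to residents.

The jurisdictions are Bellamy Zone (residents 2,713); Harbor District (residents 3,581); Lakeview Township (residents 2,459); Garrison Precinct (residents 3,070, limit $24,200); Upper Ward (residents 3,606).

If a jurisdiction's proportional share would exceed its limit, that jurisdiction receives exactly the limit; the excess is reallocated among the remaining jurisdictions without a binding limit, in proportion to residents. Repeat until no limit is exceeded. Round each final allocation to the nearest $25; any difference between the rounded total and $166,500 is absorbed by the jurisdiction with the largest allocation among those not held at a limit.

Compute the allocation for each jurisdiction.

Bellamy Zone: $31,225 · Harbor District: $41,225 · Lakeview Township: $28,325 · Garrison Precinct: $24,200 · Upper Ward: $41,525

Sum of residents: 15,429.
Pro-rata shares before constraints: Bellamy Zone 29,276.98; Harbor District 38,643.88; Lakeview Township 26,535.97; Garrison Precinct 33,129.50; Upper Ward 38,913.67.
Capped: Garrison Precinct ($24,200); residual $142,300 reallocated over remaining residents 12,359.
Remaining shares: Bellamy Zone 31,237.15 → $31,225; Harbor District 41,231.19 → $41,225; Lakeview Township 28,312.62 → $28,325; Upper Ward 41,519.04 → $41,525.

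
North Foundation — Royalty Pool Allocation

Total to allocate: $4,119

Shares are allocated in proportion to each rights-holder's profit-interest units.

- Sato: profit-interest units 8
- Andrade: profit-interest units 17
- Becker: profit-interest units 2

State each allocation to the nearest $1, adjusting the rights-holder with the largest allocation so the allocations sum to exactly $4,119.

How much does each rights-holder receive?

Sato: $1,220 · Andrade: $2,594 · Becker: $305

Sum of profit-interest units: 27.
Unrounded shares: Sato 8/27 × $4,119 = 1,220.44; Andrade 17/27 × $4,119 = 2,593.44; Becker 2/27 × $4,119 = 305.11.
Rounded to nearest $1: Sato $1,220; Andrade $2,593; Becker $305. Sum = $4,118.
Difference $4,119 − $4,118 = +$1 applied to largest allocation (Andrade): Andrade becomes $2,594.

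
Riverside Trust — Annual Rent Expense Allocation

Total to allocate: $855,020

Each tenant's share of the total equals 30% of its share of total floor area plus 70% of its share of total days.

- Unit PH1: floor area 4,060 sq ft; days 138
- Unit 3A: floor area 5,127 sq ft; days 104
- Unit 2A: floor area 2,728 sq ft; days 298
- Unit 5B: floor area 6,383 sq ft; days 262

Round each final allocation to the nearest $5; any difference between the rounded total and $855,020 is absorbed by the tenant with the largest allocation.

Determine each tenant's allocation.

Totals — floor area 18,298, days 802.
Blended shares (30% floor area + 70% days): Unit PH1 0.1870; Unit 3A 0.1748; Unit 2A 0.3048; Unit 5B 0.3333.
Proportional shares: Unit PH1 159,900.31; Unit 3A 149,484.37; Unit 2A 260,632.28; Unit 5B 285,003.03.
Rounded to nearest $5: Unit PH1 $159,900; Unit 3A $149,485; Unit 2A $260,630; Unit 5B $285,005. Sum = $855,020.
No rounding difference to absorb.

Unit PH1: $159,900 · Unit 3A: $149,485 · Unit 2A: $260,630 · Unit 5B: $285,005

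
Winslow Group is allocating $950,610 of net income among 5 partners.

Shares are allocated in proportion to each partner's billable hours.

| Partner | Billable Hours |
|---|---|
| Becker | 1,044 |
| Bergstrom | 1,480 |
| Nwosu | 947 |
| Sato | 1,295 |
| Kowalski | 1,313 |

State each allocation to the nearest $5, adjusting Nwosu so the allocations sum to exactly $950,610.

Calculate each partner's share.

Becker: $163,255; Bergstrom: $231,435; Nwosu: $148,095; Sato: $202,505; Kowalski: $205,320

Billable hours total: 6,079.
Pro-rata amounts: Becker 1,044/6,079 × $950,610 = 163,256.59; Bergstrom 1,480/6,079 × $950,610 = 231,436.55; Nwosu 947/6,079 × $950,610 = 148,088.12; Sato 1,295/6,079 × $950,610 = 202,506.98; Kowalski 1,313/6,079 × $950,610 = 205,321.75.
Rounded to nearest $5: Becker $163,255; Bergstrom $231,435; Nwosu $148,090; Sato $202,505; Kowalski $205,320. Sum = $950,605.
Difference $950,610 − $950,605 = +$5 applied to Nwosu: Nwosu becomes $148,095.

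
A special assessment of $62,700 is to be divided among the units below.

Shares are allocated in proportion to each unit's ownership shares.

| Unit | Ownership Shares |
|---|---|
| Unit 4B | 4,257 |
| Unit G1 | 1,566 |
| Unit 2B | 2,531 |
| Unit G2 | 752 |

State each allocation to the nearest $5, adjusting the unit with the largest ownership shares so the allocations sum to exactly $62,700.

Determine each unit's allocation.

Total ownership shares = 4,257 + 1,566 + 2,531 + 752 = 9,106.
Pro-rata amounts: Unit 4B 29,311.87; Unit G1 10,782.80; Unit 2B 17,427.38; Unit G2 5,177.95.
After rounding ($5): Unit 4B $29,310; Unit G1 $10,785; Unit 2B $17,425; Unit G2 $5,180. Sum = $62,700.
Sum already equals the total — no adjustment.

Unit 4B: $29,310; Unit G1: $10,785; Unit 2B: $17,425; Unit G2: $5,180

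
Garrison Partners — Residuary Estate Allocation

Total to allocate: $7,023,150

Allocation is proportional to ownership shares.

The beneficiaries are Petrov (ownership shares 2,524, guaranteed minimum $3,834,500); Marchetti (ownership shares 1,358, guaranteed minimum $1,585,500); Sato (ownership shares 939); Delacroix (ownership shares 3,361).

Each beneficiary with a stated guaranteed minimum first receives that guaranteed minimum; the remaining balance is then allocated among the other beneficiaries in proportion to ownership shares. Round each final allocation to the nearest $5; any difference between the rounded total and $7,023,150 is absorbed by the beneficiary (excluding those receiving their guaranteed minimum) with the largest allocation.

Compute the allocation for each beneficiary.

Minimums first: Petrov $3,834,500; Marchetti $1,585,500. Residual $1,603,150.
Residual split over remaining ownership shares 4,300: Sato 350,083.22 → $350,085; Delacroix 1,253,066.78 → $1,253,065.

Petrov: $3,834,500; Marchetti: $1,585,500; Sato: $350,085; Delacroix: $1,253,065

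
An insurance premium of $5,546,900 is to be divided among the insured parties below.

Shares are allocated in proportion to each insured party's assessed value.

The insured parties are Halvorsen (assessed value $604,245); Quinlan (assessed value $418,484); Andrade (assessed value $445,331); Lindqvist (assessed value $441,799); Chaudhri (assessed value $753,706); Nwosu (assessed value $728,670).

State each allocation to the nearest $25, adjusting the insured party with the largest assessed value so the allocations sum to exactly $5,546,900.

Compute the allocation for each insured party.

Combined assessed value = 3,392,235.
Pro-rata amounts: Halvorsen 604,245/3,392,235 × $5,546,900 = 988,046.70; Quinlan 418,484/3,392,235 × $5,546,900 = 684,294.84; Andrade 445,331/3,392,235 × $5,546,900 = 728,194.40; Lindqvist 441,799/3,392,235 × $5,546,900 = 722,418.96; Chaudhri 753,706/3,392,235 × $5,546,900 = 1,232,441.68; Nwosu 728,670/3,392,235 × $5,546,900 = 1,191,503.43.
At nearest $25: Halvorsen $988,050; Quinlan $684,300; Andrade $728,200; Lindqvist $722,425; Chaudhri $1,232,450; Nwosu $1,191,500. Sum = $5,546,925.
Difference $5,546,900 − $5,546,925 = −$25 applied to largest assessed value (Chaudhri): Chaudhri becomes $1,232,425.

Halvorsen: $988,050 | Quinlan: $684,300 | Andrade: $728,200 | Lindqvist: $722,425 | Chaudhri: $1,232,425 | Nwosu: $1,191,500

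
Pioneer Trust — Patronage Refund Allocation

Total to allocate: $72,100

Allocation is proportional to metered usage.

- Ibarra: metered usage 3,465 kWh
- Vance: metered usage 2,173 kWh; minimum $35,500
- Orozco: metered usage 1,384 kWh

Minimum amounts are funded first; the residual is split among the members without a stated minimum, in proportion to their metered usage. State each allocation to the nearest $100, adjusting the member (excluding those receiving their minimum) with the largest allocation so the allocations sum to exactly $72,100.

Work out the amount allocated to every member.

Minimums first: Vance $35,500. Residual $36,600.
Residual split over remaining metered usage 4,849: Ibarra 26,153.64 → $26,200; Orozco 10,446.36 → $10,400.

Ibarra: $26,200 | Vance: $35,500 | Orozco: $10,400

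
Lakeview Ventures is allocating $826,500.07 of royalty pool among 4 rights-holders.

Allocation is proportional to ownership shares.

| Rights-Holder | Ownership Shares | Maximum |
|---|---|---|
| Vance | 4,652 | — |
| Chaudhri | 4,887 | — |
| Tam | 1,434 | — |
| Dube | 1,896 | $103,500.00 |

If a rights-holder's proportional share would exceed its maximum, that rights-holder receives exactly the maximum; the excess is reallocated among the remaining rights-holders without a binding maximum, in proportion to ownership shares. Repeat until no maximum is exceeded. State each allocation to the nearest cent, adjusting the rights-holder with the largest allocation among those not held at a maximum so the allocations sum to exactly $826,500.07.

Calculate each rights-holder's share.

Vance: $306,515.66 · Chaudhri: $321,999.57 · Tam: $94,484.84 · Dube: $103,500.00

Sum of ownership shares: 12,869.
Unconstrained shares: Vance 298,770.5591; Chaudhri 313,863.22497; Tam 92,097.3736; Dube 121,768.9123.
Capped: Dube ($103,500.00); residual $723,000.07 reallocated over remaining ownership shares 10,973.
Shares after redistribution: Vance 306,515.6589 → $306,515.66; Chaudhri 321,999.5755 → $321,999.58; Tam 94,484.8355 → $94,484.84.
Rounding difference −$0.01 applied to Chaudhri → $321,999.57.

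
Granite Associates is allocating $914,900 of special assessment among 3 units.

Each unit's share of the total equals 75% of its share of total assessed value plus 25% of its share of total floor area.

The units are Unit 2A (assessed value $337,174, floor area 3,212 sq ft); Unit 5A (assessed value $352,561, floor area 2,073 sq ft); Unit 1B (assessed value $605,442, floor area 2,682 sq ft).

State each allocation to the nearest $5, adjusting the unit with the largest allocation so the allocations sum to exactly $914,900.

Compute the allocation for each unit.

Unit 2A: $270,845 | Unit 5A: $246,300 | Unit 1B: $397,755

Totals — assessed value 1,295,177, floor area 7,967.
Combined weights (75% assessed value + 25% floor area): Unit 2A 0.2960; Unit 5A 0.2692; Unit 1B 0.4348.
Pro-rata amounts: Unit 2A 270,845.71; Unit 5A 246,298.02; Unit 1B 397,756.27.
After rounding ($5): Unit 2A $270,845; Unit 5A $246,300; Unit 1B $397,755. Sum = $914,900.
No rounding difference to absorb.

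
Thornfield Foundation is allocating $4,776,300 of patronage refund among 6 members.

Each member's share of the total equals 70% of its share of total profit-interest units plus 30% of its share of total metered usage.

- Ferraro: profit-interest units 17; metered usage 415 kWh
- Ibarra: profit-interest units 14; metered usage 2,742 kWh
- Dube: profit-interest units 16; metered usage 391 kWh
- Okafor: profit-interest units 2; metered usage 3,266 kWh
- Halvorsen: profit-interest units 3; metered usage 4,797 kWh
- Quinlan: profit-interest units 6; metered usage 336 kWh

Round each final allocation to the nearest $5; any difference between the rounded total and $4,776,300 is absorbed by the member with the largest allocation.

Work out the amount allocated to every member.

Profit-interest units total 58; metered usage total 11,947.
Composite weights (70% profit-interest units + 30% metered usage): Ferraro 0.2156; Ibarra 0.2378; Dube 0.2029; Okafor 0.1062; Halvorsen 0.1567; Quinlan 0.0809.
Proportional shares: Ferraro 1,029,738.95; Ibarra 1,135,897.86; Dube 969,215.45; Okafor 507,004.97; Halvorsen 748,273.86; Quinlan 386,168.91.
Rounded to nearest $5: Ferraro $1,029,740; Ibarra $1,135,900; Dube $969,215; Okafor $507,005; Halvorsen $748,275; Quinlan $386,170. Sum = $4,776,305.
Difference $4,776,300 − $4,776,305 = −$5 applied to largest allocation (Ibarra): Ibarra becomes $1,135,895.

Ferraro: $1,029,740; Ibarra: $1,135,895; Dube: $969,215; Okafor: $507,005; Halvorsen: $748,275; Quinlan: $386,170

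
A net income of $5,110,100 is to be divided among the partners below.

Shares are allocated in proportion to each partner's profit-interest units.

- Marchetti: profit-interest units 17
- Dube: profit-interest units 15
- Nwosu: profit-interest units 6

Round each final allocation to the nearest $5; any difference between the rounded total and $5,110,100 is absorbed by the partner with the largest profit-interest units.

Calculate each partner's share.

Marchetti: $2,286,095; Dube: $2,017,145; Nwosu: $806,860

Total profit-interest units = 17 + 15 + 6 = 38.
Raw shares: Marchetti 2,286,097.37; Dube 2,017,144.74; Nwosu 806,857.89.
At nearest $5: Marchetti $2,286,095; Dube $2,017,145; Nwosu $806,860. Sum = $5,110,100.
Sum already equals the total — no adjustment.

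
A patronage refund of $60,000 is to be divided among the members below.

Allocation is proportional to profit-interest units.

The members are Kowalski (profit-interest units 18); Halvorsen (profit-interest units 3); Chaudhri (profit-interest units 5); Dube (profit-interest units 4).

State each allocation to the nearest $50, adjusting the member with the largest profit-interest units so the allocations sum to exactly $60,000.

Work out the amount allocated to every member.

Sum of profit-interest units: 18 + 3 + 5 + 4 = 30.
Pro-rata amounts: Kowalski 36,000.00; Halvorsen 6,000.00; Chaudhri 10,000.00; Dube 8,000.00.
After rounding ($50): Kowalski $36,000; Halvorsen $6,000; Chaudhri $10,000; Dube $8,000. Sum = $60,000.
No rounding difference to absorb.

Kowalski: $36,000 · Halvorsen: $6,000 · Chaudhri: $10,000 · Dube: $8,000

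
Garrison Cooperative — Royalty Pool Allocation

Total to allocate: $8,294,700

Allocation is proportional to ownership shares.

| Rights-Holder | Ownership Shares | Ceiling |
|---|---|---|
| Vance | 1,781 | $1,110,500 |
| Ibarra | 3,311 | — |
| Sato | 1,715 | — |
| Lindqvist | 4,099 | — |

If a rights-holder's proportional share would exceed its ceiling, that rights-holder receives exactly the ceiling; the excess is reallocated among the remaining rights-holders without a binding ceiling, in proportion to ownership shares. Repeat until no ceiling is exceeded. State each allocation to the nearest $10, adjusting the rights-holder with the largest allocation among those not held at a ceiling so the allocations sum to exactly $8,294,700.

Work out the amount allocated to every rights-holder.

Combined ownership shares = 10,906.
Proportional shares (ignoring caps): Vance 1,354,562.69; Ibarra 2,518,224.07; Sato 1,304,365.53; Lindqvist 3,117,547.71.
Capped: Vance ($1,110,500); remaining pool $7,184,200 reallocated over remaining ownership shares 9,125.
Redistributed shares: Ibarra 2,606,782.05 → $2,606,780; Sato 1,350,235.95 → $1,350,240; Lindqvist 3,227,182.01 → $3,227,180.

Vance: $1,110,500 | Ibarra: $2,606,780 | Sato: $1,350,240 | Lindqvist: $3,227,180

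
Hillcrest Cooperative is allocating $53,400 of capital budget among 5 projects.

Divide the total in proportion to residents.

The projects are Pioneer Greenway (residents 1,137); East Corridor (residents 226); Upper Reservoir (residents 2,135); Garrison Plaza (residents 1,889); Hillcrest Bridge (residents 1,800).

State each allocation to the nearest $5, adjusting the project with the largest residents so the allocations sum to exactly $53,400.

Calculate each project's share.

Pioneer Greenway: $8,450 | East Corridor: $1,680 | Upper Reservoir: $15,860 | Garrison Plaza: $14,035 | Hillcrest Bridge: $13,375

Combined residents = 7,187.
Pro-rata amounts: Pioneer Greenway 1,137/7,187 × $53,400 = 8,448.00; East Corridor 226/7,187 × $53,400 = 1,679.20; Upper Reservoir 2,135/7,187 × $53,400 = 15,863.23; Garrison Plaza 1,889/7,187 × $53,400 = 14,035.43; Hillcrest Bridge 1,800/7,187 × $53,400 = 13,374.15.
At nearest $5: Pioneer Greenway $8,450; East Corridor $1,680; Upper Reservoir $15,865; Garrison Plaza $14,035; Hillcrest Bridge $13,375. Sum = $53,405.
Difference $53,400 − $53,405 = −$5 applied to largest residents (Upper Reservoir): Upper Reservoir becomes $15,860.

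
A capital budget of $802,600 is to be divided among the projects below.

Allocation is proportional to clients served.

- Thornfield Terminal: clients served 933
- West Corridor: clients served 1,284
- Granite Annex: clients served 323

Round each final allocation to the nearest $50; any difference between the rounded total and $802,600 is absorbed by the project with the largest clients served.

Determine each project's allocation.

Thornfield Terminal: $294,800 · West Corridor: $405,750 · Granite Annex: $102,050

Total clients served = 2,540.
Pro-rata amounts: Thornfield Terminal 933/2,540 × $802,600 = 294,813.31; West Corridor 1,284/2,540 × $802,600 = 405,723.78; Granite Annex 323/2,540 × $802,600 = 102,062.91.
After rounding ($50): Thornfield Terminal $294,800; West Corridor $405,700; Granite Annex $102,050. Sum = $802,550.
Difference $802,600 − $802,550 = +$50 applied to largest clients served (West Corridor): West Corridor becomes $405,750.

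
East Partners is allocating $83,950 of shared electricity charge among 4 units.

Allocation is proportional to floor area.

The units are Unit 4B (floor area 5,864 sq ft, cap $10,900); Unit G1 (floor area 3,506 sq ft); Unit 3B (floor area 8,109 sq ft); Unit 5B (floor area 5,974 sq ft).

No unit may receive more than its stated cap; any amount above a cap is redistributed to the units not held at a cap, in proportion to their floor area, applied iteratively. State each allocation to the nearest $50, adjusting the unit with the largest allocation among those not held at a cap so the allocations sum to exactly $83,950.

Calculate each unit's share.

Floor area total: 23,453.
Unconstrained shares: Unit 4B 20,990.18; Unit G1 12,549.72; Unit 3B 29,026.16; Unit 5B 21,383.93.
Cap binds for Unit 4B ($10,900); residual $73,050 reallocated over remaining floor area 17,589.
Remaining shares: Unit G1 14,560.99 → $14,550; Unit 3B 33,678.01 → $33,700; Unit 5B 24,811.00 → $24,800.

Unit 4B: $10,900 · Unit G1: $14,550 · Unit 3B: $33,700 · Unit 5B: $24,800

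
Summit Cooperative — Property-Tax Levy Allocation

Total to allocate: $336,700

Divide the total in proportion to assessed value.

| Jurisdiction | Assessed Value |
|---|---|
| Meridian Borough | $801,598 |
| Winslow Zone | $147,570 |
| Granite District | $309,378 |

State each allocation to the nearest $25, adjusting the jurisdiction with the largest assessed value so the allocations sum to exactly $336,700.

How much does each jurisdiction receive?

Meridian Borough: $214,450; Winslow Zone: $39,475; Granite District: $82,775

Sum of assessed value: 801,598 + 147,570 + 309,378 = 1,258,546.
Pro-rata amounts: Meridian Borough 214,452.27; Winslow Zone 39,479.54; Granite District 82,768.19.
After rounding ($25): Meridian Borough $214,450; Winslow Zone $39,475; Granite District $82,775. Sum = $336,700.
Sum already equals the total — no adjustment.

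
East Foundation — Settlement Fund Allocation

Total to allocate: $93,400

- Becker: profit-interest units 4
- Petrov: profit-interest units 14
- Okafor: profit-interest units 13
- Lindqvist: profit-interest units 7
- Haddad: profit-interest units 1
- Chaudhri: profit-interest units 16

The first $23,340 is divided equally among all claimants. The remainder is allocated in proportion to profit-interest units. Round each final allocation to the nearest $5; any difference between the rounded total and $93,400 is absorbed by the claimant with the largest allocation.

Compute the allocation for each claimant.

Becker: $8,985 · Petrov: $21,725 · Okafor: $20,450 · Lindqvist: $12,805 · Haddad: $5,165 · Chaudhri: $24,270

First tranche $23,340 split equally: $3,890 each.
Remainder $70,060 by profit-interest units (total 55): Becker 5,095.27 → $5,095; Petrov 17,833.45 → $17,835; Okafor 16,559.64 → $16,560; Lindqvist 8,916.73 → $8,915; Haddad 1,273.82 → $1,275; Chaudhri 20,381.09 → $20,380.
Totals: Becker $3,890 + $5,095 = $8,985; Petrov $3,890 + $17,835 = $21,725; Okafor $3,890 + $16,560 = $20,450; Lindqvist $3,890 + $8,915 = $12,805; Haddad $3,890 + $1,275 = $5,165; Chaudhri $3,890 + $20,380 = $24,270.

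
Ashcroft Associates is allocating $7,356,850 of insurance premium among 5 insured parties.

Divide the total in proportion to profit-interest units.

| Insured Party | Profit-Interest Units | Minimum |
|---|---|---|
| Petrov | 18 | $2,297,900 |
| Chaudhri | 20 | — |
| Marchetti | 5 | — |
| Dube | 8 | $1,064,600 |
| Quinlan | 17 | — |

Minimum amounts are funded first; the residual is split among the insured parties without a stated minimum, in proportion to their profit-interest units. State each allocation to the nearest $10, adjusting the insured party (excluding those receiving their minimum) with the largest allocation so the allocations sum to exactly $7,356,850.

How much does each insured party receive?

Minimums first: Petrov $2,297,900; Dube $1,064,600. Balance $3,994,350.
Balance split over remaining profit-interest units 42: Chaudhri 1,902,071.43 → $1,902,070; Marchetti 475,517.86 → $475,520; Quinlan 1,616,760.71 → $1,616,760.

Petrov: $2,297,900 | Chaudhri: $1,902,070 | Marchetti: $475,520 | Dube: $1,064,600 | Quinlan: $1,616,760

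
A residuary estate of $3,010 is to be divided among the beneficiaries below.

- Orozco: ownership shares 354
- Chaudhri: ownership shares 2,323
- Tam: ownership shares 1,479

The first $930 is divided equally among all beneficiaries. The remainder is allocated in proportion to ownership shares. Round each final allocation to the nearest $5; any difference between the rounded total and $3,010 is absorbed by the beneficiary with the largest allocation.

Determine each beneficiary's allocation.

$930 shared equally gives $310 per beneficiary.
Remainder $2,080 by ownership shares (total 4,156): Orozco 177.17 → $175; Chaudhri 1,162.62 → $1,165; Tam 740.21 → $740.
Totals: Orozco $310 + $175 = $485; Chaudhri $310 + $1,165 = $1,475; Tam $310 + $740 = $1,050.

Orozco: $485; Chaudhri: $1,475; Tam: $1,050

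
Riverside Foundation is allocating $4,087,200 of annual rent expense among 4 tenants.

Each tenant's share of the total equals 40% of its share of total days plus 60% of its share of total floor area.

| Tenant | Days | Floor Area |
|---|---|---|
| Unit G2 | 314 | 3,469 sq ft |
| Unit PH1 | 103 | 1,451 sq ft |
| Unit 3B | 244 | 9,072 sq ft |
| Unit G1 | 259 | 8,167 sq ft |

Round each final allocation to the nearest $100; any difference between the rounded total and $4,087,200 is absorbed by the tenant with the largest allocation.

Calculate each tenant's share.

Unit G2: $941,900 · Unit PH1: $343,600 · Unit 3B: $1,437,600 · Unit G1: $1,364,100

Totals — days 920, floor area 22,159.
Combined weights (40% days + 60% floor area): Unit G2 0.2305; Unit PH1 0.0841; Unit 3B 0.3517; Unit G1 0.3337.
Proportional shares: Unit G2 941,903.29; Unit PH1 343,616.57; Unit 3B 1,437,590.08; Unit G1 1,364,090.06.
At nearest $100: Unit G2 $941,900; Unit PH1 $343,600; Unit 3B $1,437,600; Unit G1 $1,364,100. Sum = $4,087,200.
Rounded total matches; no reconciliation needed.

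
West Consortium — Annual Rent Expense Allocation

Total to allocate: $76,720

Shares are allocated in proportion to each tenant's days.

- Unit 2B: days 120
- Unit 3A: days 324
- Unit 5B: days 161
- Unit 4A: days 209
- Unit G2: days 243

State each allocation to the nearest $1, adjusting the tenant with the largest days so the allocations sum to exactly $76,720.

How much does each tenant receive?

Days total: 1,057.
Raw shares: Unit 2B 120/1,057 × $76,720 = 8,709.93; Unit 3A 324/1,057 × $76,720 = 23,516.82; Unit 5B 161/1,057 × $76,720 = 11,685.83; Unit 4A 209/1,057 × $76,720 = 15,169.80; Unit G2 243/1,057 × $76,720 = 17,637.62.
After rounding ($1): Unit 2B $8,710; Unit 3A $23,517; Unit 5B $11,686; Unit 4A $15,170; Unit G2 $17,638. Sum = $76,721.
Difference $76,720 − $76,721 = −$1 applied to largest days (Unit 3A): Unit 3A becomes $23,516.

Unit 2B: $8,710; Unit 3A: $23,516; Unit 5B: $11,686; Unit 4A: $15,170; Unit G2: $17,638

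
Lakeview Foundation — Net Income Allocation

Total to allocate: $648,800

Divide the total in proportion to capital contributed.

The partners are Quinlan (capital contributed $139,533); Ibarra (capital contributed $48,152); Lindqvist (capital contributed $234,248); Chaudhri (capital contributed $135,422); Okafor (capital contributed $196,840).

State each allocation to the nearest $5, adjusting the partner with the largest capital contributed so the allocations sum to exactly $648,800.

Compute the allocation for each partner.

Quinlan: $120,035 · Ibarra: $41,425 · Lindqvist: $201,510 · Chaudhri: $116,495 · Okafor: $169,335

Capital contributed total: 754,195.
Pro-rata amounts: Quinlan 139,533/754,195 × $648,800 = 120,033.96; Ibarra 48,152/754,195 × $648,800 = 41,423.00; Lindqvist 234,248/754,195 × $648,800 = 201,513.01; Chaudhri 135,422/754,195 × $648,800 = 116,497.45; Okafor 196,840/754,195 × $648,800 = 169,332.59.
After rounding ($5): Quinlan $120,035; Ibarra $41,425; Lindqvist $201,515; Chaudhri $116,495; Okafor $169,335. Sum = $648,805.
Difference $648,800 − $648,805 = −$5 applied to largest capital contributed (Lindqvist): Lindqvist becomes $201,510.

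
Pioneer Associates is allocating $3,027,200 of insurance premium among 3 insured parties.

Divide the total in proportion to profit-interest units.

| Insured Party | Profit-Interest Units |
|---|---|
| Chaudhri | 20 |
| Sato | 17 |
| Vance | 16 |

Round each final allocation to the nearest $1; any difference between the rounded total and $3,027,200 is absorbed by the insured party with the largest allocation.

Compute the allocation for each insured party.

Chaudhri: $1,142,339 · Sato: $970,989 · Vance: $913,872

Profit-interest units total: 53.
Pro-rata amounts: Chaudhri 20/53 × $3,027,200 = 1,142,339.62; Sato 17/53 × $3,027,200 = 970,988.68; Vance 16/53 × $3,027,200 = 913,871.70.
Rounded to nearest $1: Chaudhri $1,142,340; Sato $970,989; Vance $913,872. Sum = $3,027,201.
Difference $3,027,200 − $3,027,201 = −$1 applied to largest allocation (Chaudhri): Chaudhri becomes $1,142,339.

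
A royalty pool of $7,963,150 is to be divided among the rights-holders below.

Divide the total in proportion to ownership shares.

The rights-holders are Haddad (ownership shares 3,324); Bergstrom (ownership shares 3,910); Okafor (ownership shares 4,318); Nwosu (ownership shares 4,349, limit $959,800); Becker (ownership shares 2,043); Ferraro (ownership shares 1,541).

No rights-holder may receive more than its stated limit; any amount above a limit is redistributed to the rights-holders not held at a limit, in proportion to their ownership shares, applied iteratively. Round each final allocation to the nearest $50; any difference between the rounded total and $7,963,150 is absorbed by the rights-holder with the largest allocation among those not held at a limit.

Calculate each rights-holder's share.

Haddad: $1,538,000 · Bergstrom: $1,809,150 · Okafor: $1,997,900 · Nwosu: $959,800 · Becker: $945,300 · Ferraro: $713,000

Combined ownership shares = 19,485.
Proportional shares (ignoring caps): Haddad 1,358,455.77; Bergstrom 1,597,942.85; Okafor 1,764,684.72; Nwosu 1,777,353.83; Becker 834,935.36; Ferraro 629,777.48.
Cap binds for Nwosu ($959,800); balance $7,003,350 reallocated over remaining ownership shares 15,136.
Redistributed shares: Haddad 1,537,997.85 → $1,538,000; Bergstrom 1,809,137.06 → $1,809,150; Okafor 1,997,916.58 → $1,997,900; Becker 945,285.68 → $945,300; Ferraro 713,012.84 → $713,000.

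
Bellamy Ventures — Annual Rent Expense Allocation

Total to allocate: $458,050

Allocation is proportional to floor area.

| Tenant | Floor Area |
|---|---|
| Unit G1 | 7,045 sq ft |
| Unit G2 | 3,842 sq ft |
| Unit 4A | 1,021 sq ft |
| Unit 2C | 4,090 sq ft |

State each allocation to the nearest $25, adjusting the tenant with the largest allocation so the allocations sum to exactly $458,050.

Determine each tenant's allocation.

Unit G1: $201,725; Unit G2: $110,000; Unit 4A: $29,225; Unit 2C: $117,100

Sum of floor area: 15,998.
Raw shares: Unit G1 7,045/15,998 × $458,050 = 201,710.35; Unit G2 3,842/15,998 × $458,050 = 110,003.01; Unit 4A 1,021/15,998 × $458,050 = 29,232.97; Unit 2C 4,090/15,998 × $458,050 = 117,103.67.
Rounded to nearest $25: Unit G1 $201,700; Unit G2 $110,000; Unit 4A $29,225; Unit 2C $117,100. Sum = $458,025.
Difference $458,050 − $458,025 = +$25 applied to largest allocation (Unit G1): Unit G1 becomes $201,725.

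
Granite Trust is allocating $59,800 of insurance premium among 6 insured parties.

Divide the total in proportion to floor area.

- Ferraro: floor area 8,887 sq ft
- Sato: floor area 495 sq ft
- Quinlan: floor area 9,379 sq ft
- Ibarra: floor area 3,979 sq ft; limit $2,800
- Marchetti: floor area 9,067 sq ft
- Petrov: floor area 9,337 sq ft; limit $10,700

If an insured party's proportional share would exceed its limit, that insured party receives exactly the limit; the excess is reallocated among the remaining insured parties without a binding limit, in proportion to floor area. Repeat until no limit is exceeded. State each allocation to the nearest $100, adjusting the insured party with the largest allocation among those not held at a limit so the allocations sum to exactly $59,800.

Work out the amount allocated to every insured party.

Total floor area = 41,144.
Proportional shares (ignoring caps): Ferraro 12,916.65; Sato 719.45; Quinlan 13,631.74; Ibarra 5,783.21; Marchetti 13,178.27; Petrov 13,570.69.
Held at cap: Ibarra ($2,800), Petrov ($10,700); remaining pool $46,300 reallocated over remaining floor area 27,828.
Remaining shares: Ferraro 14,786.12 → $14,800; Sato 823.58 → $800; Quinlan 15,604.70 → $15,600; Marchetti 15,085.60 → $15,100.

Ferraro: $14,800; Sato: $800; Quinlan: $15,600; Ibarra: $2,800; Marchetti: $15,100; Petrov: $10,700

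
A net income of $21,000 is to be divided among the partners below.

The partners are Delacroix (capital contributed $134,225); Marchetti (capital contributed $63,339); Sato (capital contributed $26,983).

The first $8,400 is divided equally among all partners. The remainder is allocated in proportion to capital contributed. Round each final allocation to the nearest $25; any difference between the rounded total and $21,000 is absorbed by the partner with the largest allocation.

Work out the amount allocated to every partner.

Delacroix: $10,325 | Marchetti: $6,350 | Sato: $4,325

$8,400 shared equally gives $2,800 per partner.
Remainder $12,600 by capital contributed (total 224,547): Delacroix 7,531.76 → $7,525; Marchetti 3,554.14 → $3,550; Sato 1,514.10 → $1,525.
Totals: Delacroix $2,800 + $7,525 = $10,325; Marchetti $2,800 + $3,550 = $6,350; Sato $2,800 + $1,525 = $4,325.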